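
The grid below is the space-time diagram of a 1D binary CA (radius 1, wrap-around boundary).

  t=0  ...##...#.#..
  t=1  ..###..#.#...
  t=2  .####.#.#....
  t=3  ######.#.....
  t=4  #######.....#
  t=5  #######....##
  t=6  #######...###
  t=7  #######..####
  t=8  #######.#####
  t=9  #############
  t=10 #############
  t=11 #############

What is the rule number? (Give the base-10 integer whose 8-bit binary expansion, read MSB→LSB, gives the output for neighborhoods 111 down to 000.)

  nb ###: next=#  (t=1,i=3, bit7=1)
  nb ##.: next=#  (t=0,i=4, bit6=1)
  nb #.#: next=#  (t=0,i=9, bit5=1)
  nb #..: next=.  (t=0,i=5, bit4=0)
  nb .##: next=#  (t=0,i=3, bit3=1)
  nb .#.: next=.  (t=0,i=8, bit2=0)
  nb ..#: next=#  (t=0,i=2, bit1=1)
  nb ...: next=.  (t=0,i=0, bit0=0)
  bits 11101010 = 234

234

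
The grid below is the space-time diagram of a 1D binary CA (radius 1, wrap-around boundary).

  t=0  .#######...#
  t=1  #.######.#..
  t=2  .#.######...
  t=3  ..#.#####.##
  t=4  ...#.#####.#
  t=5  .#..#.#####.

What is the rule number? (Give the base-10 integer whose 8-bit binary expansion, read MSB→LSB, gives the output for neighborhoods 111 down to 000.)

  nb ###: next=#  (t=0,i=2, bit7=1)
  nb ##.: next=#  (t=0,i=7, bit6=1)
  nb #.#: next=#  (t=0,i=0, bit5=1)
  nb #..: next=.  (t=0,i=8, bit4=0)
  nb .##: next=.  (t=0,i=1, bit3=0)
  nb .#.: next=.  (t=0,i=11, bit2=0)
  nb ..#: next=.  (t=0,i=10, bit1=0)
  nb ...: next=#  (t=0,i=9, bit0=1)
  bits 11100001 = 225

225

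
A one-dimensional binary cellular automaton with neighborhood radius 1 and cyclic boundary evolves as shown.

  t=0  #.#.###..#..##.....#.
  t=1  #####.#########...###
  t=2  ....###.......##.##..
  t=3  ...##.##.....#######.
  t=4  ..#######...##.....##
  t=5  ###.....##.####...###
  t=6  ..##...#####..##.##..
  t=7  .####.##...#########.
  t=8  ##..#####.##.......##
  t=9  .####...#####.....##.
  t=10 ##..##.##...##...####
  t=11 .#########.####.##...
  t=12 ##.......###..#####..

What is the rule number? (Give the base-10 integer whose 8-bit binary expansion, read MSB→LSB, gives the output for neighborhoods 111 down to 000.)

126

  ### -> .   bit 7 = 0  t=0,i=5
  ##. -> #   bit 6 = 1  t=0,i=6
  #.# -> #   bit 5 = 1  t=0,i=1
  #.. -> #   bit 4 = 1  t=0,i=7
  .## -> #   bit 3 = 1  t=0,i=4
  .#. -> #   bit 2 = 1  t=0,i=0
  ..# -> #   bit 1 = 1  t=0,i=8
  ... -> .   bit 0 = 0  t=0,i=15
  bits 01111110 = 126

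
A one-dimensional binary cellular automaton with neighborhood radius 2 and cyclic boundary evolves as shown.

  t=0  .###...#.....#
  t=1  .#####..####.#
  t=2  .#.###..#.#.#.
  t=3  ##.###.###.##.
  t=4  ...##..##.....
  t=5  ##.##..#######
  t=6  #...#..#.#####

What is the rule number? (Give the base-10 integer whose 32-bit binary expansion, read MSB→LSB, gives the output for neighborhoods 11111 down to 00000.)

3583464931

  ##### -> #   bit 31 = 1  t=1,i=3
  ####. -> #   bit 30 = 1  t=1,i=4
  ###.# -> .   bit 29 = 0  t=1,i=11
  ###.. -> #   bit 28 = 1  t=0,i=3
  ##.## -> .   bit 27 = 0  t=3,i=2
  ##.#. -> #   bit 26 = 1  t=1,i=12
  ##..# -> .   bit 25 = 0  t=1,i=6
  ##... -> #   bit 24 = 1  t=0,i=4
  #.### -> #   bit 23 = 1  t=0,i=1
  #.##. -> .   bit 22 = 0  t=3,i=0
  #.#.# -> .   bit 21 = 0  t=1,i=13
  #.#.. -> #   bit 20 = 1  t=2,i=12
  #..## -> .   bit 19 = 0  t=1,i=7
  #..#. -> #   bit 18 = 1  t=2,i=0
  #...# -> #   bit 17 = 1  t=0,i=5
  #.... -> #   bit 16 = 1  t=0,i=9
  .#### -> .   bit 15 = 0  t=1,i=2
  .###. -> #   bit 14 = 1  t=0,i=2
  .##.# -> .   bit 13 = 0  t=3,i=1
  .##.. -> #   bit 12 = 1  t=4,i=4
  .#.## -> .   bit 11 = 0  t=0,i=0
  .#.#. -> #   bit 10 = 1  t=2,i=9
  .#..# -> .   bit 9 = 0  t=2,i=13
  .#... -> #   bit 8 = 1  t=0,i=8
  ..### -> #   bit 7 = 1  t=1,i=8
  ..##. -> #   bit 6 = 1  t=4,i=3
  ..#.# -> #   bit 5 = 1  t=0,i=13
  ..#.. -> .   bit 4 = 0  t=0,i=7
  ...## -> .   bit 3 = 0  t=4,i=2
  ...#. -> .   bit 2 = 0  t=0,i=6
  ....# -> #   bit 1 = 1  t=0,i=11
  ..... -> #   bit 0 = 1  t=0,i=10
  bits 11010101100101110101010111100011 = 3583464931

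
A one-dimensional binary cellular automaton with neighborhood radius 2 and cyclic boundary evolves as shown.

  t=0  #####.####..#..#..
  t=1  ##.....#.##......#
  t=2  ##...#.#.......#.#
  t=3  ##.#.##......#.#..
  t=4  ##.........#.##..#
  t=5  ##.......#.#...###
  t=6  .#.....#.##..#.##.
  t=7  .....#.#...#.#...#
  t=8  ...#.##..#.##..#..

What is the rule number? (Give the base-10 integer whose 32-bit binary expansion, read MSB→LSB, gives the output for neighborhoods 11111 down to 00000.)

302703842

  #####|.  b31=0 t=0,i=2
  ####.|.  b30=0 t=0,i=3
  ###.#|.  b29=0 t=0,i=4
  ###..|#  b28=1 t=0,i=9
  ##.##|.  b27=0 t=0,i=5
  ##.#.|.  b26=0 t=3,i=2
  ##..#|#  b25=1 t=0,i=10
  ##...|.  b24=0 t=1,i=2
  #.###|.  b23=0 t=0,i=6
  #.##.|.  b22=0 t=1,i=9
  #.#.#|.  b21=0 t=3,i=3
  #.#..|.  b20=0 t=2,i=7
  #..##|#  b19=1 t=0,i=17
  #..#.|.  b18=0 t=0,i=11
  #...#|#  b17=1 t=2,i=3
  #....|.  b16=0 t=1,i=3
  .####|#  b15=1 t=0,i=1
  .###.|#  b14=1 t=1,i=0
  .##.#|#  b13=1 t=3,i=1
  .##..|.  b12=0 t=1,i=10
  .#.##|.  b11=0 t=1,i=8
  .#.#.|#  b10=1 t=2,i=6
  .#..#|.  b9=0 t=0,i=13
  .#...|.  b8=0 t=2,i=8
  ..###|#  b7=1 t=0,i=0
  ..##.|#  b6=1 t=3,i=0
  ..#.#|#  b5=1 t=1,i=7
  ..#..|.  b4=0 t=0,i=12
  ...##|.  b3=0 t=1,i=16
  ...#.|.  b2=0 t=1,i=6
  ....#|#  b1=1 t=1,i=5
  .....|.  b0=0 t=1,i=4
  bits 00010010000010101110010011100010 = 302703842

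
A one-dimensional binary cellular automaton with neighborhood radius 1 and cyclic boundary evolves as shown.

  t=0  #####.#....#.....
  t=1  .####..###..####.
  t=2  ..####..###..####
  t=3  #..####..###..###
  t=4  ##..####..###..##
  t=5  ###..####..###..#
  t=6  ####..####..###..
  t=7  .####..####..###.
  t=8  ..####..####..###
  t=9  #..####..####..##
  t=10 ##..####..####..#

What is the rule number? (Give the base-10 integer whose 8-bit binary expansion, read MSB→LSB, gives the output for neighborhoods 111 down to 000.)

  nb ###: next=#  (t=0,i=1, bit7=1)
  nb ##.: next=#  (t=0,i=4, bit6=1)
  nb #.#: next=.  (t=0,i=5, bit5=0)
  nb #..: next=#  (t=0,i=7, bit4=1)
  nb .##: next=.  (t=0,i=0, bit3=0)
  nb .#.: next=.  (t=0,i=6, bit2=0)
  nb ..#: next=.  (t=0,i=10, bit1=0)
  nb ...: next=#  (t=0,i=8, bit0=1)
  bits 11010001 = 209

209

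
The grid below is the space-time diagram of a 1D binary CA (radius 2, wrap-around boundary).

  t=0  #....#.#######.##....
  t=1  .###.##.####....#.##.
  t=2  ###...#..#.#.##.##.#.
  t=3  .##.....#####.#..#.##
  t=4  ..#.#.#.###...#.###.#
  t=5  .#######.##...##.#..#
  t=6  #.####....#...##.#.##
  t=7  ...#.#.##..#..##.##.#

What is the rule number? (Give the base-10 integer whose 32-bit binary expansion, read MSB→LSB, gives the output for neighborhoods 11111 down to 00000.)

  [31] ##### => #  t=0,i=9
  [30] ####. => .  t=0,i=12
  [29] ###.# => .  t=0,i=13
  [28] ###.. => #  t=1,i=11
  [27] ##.## => .  t=0,i=14
  [26] ##.#. => .  t=2,i=18
  [25] ##..# => .  t=1,i=20
  [24] ##... => .  t=0,i=17
  [23] #.### => .  t=0,i=7
  [22] #.##. => .  t=0,i=15
  [21] #.#.# => #  t=2,i=11
  [20] #.#.. => #  t=3,i=14
  [19] #..## => #  t=1,i=0
  [18] #..#. => #  t=2,i=8
  [17] #...# => .  t=2,i=4
  [16] #.... => #  t=0,i=2
  [15] .#### => #  t=0,i=8
  [14] .###. => #  t=1,i=2
  [13] .##.# => #  t=1,i=6
  [12] .##.. => #  t=0,i=16
  [11] .#.## => #  t=0,i=6
  [10] .#.#. => #  t=2,i=10
  [9] .#..# => .  t=2,i=7
  [8] .#... => #  t=0,i=1
  [7] ..### => #  t=1,i=1
  [6] ..##. => #  t=5,i=14
  [5] ..#.# => #  t=0,i=5
  [4] ..#.. => .  t=0,i=0
  [3] ...## => .  t=3,i=7
  [2] ...#. => .  t=0,i=4
  [1] ....# => #  t=0,i=3
  [0] ..... => .  t=3,i=5
  bits 10010000001111011111110111100010 = 2419981794

2419981794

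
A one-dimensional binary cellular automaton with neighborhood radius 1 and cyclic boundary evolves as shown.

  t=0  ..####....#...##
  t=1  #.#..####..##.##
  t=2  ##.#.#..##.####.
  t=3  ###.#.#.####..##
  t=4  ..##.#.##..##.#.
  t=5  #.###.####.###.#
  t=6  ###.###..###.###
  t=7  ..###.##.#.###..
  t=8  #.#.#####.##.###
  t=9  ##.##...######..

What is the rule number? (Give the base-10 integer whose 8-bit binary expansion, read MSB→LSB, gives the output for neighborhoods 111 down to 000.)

121

  nb ###: next=.  (t=0,i=3, bit7=0)
  nb ##.: next=#  (t=0,i=5, bit6=1)
  nb #.#: next=#  (t=1,i=1, bit5=1)
  nb #..: next=#  (t=0,i=0, bit4=1)
  nb .##: next=#  (t=0,i=2, bit3=1)
  nb .#.: next=.  (t=0,i=10, bit2=0)
  nb ..#: next=.  (t=0,i=1, bit1=0)
  nb ...: next=#  (t=0,i=7, bit0=1)
  bits 01111001 = 121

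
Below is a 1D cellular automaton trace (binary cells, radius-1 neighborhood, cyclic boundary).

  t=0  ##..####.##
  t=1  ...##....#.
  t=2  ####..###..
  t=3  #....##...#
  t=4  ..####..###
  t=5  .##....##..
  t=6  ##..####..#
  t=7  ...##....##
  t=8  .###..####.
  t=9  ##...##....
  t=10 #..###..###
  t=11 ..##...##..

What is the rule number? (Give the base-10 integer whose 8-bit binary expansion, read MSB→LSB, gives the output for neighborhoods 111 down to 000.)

11

  [7] ### => .  t=0,i=0
  [6] ##. => .  t=0,i=1
  [5] #.# => .  t=0,i=8
  [4] #.. => .  t=0,i=2
  [3] .## => #  t=0,i=4
  [2] .#. => .  t=1,i=9
  [1] ..# => #  t=0,i=3
  [0] ... => #  t=1,i=0
  bits 00001011 = 11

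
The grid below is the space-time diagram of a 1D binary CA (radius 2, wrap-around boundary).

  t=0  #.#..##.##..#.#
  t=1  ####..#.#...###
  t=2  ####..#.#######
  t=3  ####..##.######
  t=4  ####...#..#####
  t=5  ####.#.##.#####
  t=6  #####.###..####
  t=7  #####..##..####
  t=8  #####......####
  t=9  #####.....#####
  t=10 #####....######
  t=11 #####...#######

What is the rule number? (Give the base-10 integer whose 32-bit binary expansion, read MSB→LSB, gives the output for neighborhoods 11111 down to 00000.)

4099075000

  nb #####: next=#  (t=1,i=0, bit31=1)
  nb ####.: next=#  (t=1,i=2, bit30=1)
  nb ###.#: next=#  (t=5,i=3, bit29=1)
  nb ###..: next=#  (t=1,i=3, bit28=1)
  nb ##.##: next=.  (t=0,i=7, bit27=0)
  nb ##.#.: next=#  (t=0,i=1, bit26=1)
  nb ##..#: next=.  (t=0,i=10, bit25=0)
  nb ##...: next=.  (t=4,i=4, bit24=0)
  nb #.###: next=.  (t=2,i=8, bit23=0)
  nb #.##.: next=#  (t=0,i=8, bit22=1)
  nb #.#.#: next=.  (t=5,i=5, bit21=0)
  nb #.#..: next=#  (t=0,i=2, bit20=1)
  nb #..##: next=.  (t=0,i=4, bit19=0)
  nb #..#.: next=.  (t=0,i=11, bit18=0)
  nb #...#: next=#  (t=1,i=10, bit17=1)
  nb #....: next=.  (t=8,i=6, bit16=0)
  nb .####: next=#  (t=1,i=13, bit15=1)
  nb .###.: next=#  (t=6,i=7, bit14=1)
  nb .##.#: next=#  (t=0,i=0, bit13=1)
  nb .##..: next=.  (t=0,i=9, bit12=0)
  nb .#.##: next=#  (t=0,i=13, bit11=1)
  nb .#.#.: next=.  (t=1,i=7, bit10=0)
  nb .#..#: next=#  (t=0,i=3, bit9=1)
  nb .#...: next=#  (t=1,i=9, bit8=1)
  nb ..###: next=#  (t=1,i=12, bit7=1)
  nb ..##.: next=.  (t=0,i=5, bit6=0)
  nb ..#.#: next=#  (t=0,i=12, bit5=1)
  nb ..#..: next=#  (t=4,i=7, bit4=1)
  nb ...##: next=#  (t=1,i=11, bit3=1)
  nb ...#.: next=.  (t=4,i=6, bit2=0)
  nb ....#: next=.  (t=8,i=9, bit1=0)
  nb .....: next=.  (t=8,i=7, bit0=0)
  bits 11110100010100101110101110111000 = 4099075000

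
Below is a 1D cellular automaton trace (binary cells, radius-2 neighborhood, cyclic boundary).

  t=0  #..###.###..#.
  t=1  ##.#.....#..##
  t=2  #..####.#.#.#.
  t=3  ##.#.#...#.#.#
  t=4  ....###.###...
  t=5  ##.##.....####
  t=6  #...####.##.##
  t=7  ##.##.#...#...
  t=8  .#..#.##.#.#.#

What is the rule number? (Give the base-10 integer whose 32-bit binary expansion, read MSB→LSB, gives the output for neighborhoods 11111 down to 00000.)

3507566509

  #####|#  b31=1 t=5,i=12
  ####.|#  b30=1 t=1,i=0
  ###.#|.  b29=0 t=0,i=5
  ###..|#  b28=1 t=0,i=9
  ##.##|.  b27=0 t=0,i=6
  ##.#.|.  b26=0 t=1,i=2
  ##..#|.  b25=0 t=0,i=10
  ##...|#  b24=1 t=4,i=11
  #.###|.  b23=0 t=0,i=7
  #.##.|.  b22=0 t=5,i=3
  #.#.#|.  b21=0 t=2,i=8
  #.#..|#  b20=1 t=0,i=0
  #..##|.  b19=0 t=0,i=2
  #..#.|.  b18=0 t=0,i=11
  #...#|.  b17=0 t=3,i=7
  #....|#  b16=1 t=1,i=5
  .####|.  b15=0 t=1,i=13
  .###.|.  b14=0 t=0,i=4
  .##.#|#  b13=1 t=6,i=10
  .##..|#  b12=1 t=5,i=4
  .#.##|.  b11=0 t=3,i=12
  .#.#.|#  b10=1 t=0,i=13
  .#..#|#  b9=1 t=0,i=1
  .#...|#  b8=1 t=1,i=4
  ..###|#  b7=1 t=0,i=3
  ..##.|.  b6=0 t=7,i=0
  ..#.#|#  b5=1 t=0,i=12
  ..#..|.  b4=0 t=1,i=9
  ...##|#  b3=1 t=4,i=3
  ...#.|#  b2=1 t=1,i=8
  ....#|.  b1=0 t=1,i=7
  .....|#  b0=1 t=1,i=6
  bits 11010001000100010011011110101101 = 3507566509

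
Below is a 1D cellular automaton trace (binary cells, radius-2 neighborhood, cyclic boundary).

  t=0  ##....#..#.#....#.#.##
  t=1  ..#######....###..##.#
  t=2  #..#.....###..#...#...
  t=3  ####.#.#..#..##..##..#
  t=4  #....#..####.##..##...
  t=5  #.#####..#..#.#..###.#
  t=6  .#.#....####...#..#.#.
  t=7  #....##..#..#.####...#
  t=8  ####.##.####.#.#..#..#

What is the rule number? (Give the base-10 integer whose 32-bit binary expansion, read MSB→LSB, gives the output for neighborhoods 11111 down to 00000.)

  [31] ##### => .  t=1,i=4
  [30] ####. => .  t=0,i=0
  [29] ###.# => .  t=3,i=3
  [28] ###.. => .  t=0,i=1
  [27] ##.## => #  t=4,i=12
  [26] ##.#. => .  t=1,i=20
  [25] ##..# => .  t=1,i=16
  [24] ##... => #  t=0,i=2
  [23] #.### => .  t=0,i=20
  [22] #.##. => .  t=4,i=13
  [21] #.#.# => #  t=0,i=18
  [20] #.#.. => .  t=0,i=11
  [19] #..## => .  t=1,i=1
  [18] #..#. => #  t=0,i=8
  [17] #...# => .  t=2,i=16
  [16] #.... => #  t=0,i=3
  [15] .#### => #  t=0,i=21
  [14] .###. => #  t=1,i=14
  [13] .##.# => .  t=1,i=19
  [12] .##.. => #  t=3,i=14
  [11] .#.## => #  t=0,i=19
  [10] .#.#. => .  t=0,i=10
  [9] .#..# => #  t=0,i=7
  [8] .#... => .  t=0,i=12
  [7] ..### => .  t=1,i=2
  [6] ..##. => #  t=1,i=18
  [5] ..#.# => .  t=0,i=9
  [4] ..#.. => #  t=0,i=6
  [3] ...## => .  t=1,i=12
  [2] ...#. => #  t=0,i=5
  [1] ....# => #  t=0,i=4
  [0] ..... => .  t=2,i=6
  bits 00001001001001011101101001010110 = 153475670

153475670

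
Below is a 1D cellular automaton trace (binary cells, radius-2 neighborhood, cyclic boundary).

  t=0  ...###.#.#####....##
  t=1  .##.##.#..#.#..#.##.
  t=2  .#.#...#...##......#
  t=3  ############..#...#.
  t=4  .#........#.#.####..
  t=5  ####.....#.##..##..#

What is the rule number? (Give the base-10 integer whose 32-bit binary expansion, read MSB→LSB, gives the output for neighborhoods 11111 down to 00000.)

1781777756

  [31] ##### => .  t=0,i=11
  [30] ####. => #  t=0,i=12
  [29] ###.# => #  t=0,i=5
  [28] ###.. => .  t=0,i=13
  [27] ##.## => #  t=1,i=3
  [26] ##.#. => .  t=0,i=6
  [25] ##..# => #  t=1,i=19
  [24] ##... => .  t=0,i=0
  [23] #.### => .  t=0,i=9
  [22] #.##. => .  t=1,i=4
  [21] #.#.# => #  t=0,i=7
  [20] #.#.. => #  t=1,i=7
  [19] #..## => .  t=1,i=0
  [18] #..#. => .  t=1,i=9
  [17] #...# => #  t=0,i=1
  [16] #.... => #  t=0,i=15
  [15] .#### => #  t=0,i=10
  [14] .###. => #  t=0,i=4
  [13] .##.# => .  t=1,i=2
  [12] .##.. => .  t=0,i=19
  [11] .#.## => .  t=0,i=8
  [10] .#.#. => #  t=1,i=11
  [9] .#..# => .  t=1,i=8
  [8] .#... => #  t=2,i=4
  [7] ..### => .  t=0,i=3
  [6] ..##. => #  t=0,i=18
  [5] ..#.# => .  t=1,i=10
  [4] ..#.. => #  t=2,i=7
  [3] ...## => #  t=0,i=2
  [2] ...#. => #  t=2,i=6
  [1] ....# => .  t=0,i=16
  [0] ..... => .  t=2,i=15
  bits 01101010001100111100010101011100 = 1781777756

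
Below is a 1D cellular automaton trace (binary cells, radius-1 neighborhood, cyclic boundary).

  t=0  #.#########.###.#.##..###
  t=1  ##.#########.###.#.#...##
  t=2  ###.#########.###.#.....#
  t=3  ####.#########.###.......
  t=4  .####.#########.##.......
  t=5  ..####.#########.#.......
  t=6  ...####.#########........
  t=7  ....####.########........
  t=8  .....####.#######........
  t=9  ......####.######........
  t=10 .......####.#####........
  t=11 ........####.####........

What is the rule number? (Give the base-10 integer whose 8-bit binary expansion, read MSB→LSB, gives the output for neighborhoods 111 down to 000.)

  nb ###: next=#  (t=0,i=3, bit7=1)
  nb ##.: next=#  (t=0,i=0, bit6=1)
  nb #.#: next=#  (t=0,i=1, bit5=1)
  nb #..: next=.  (t=0,i=20, bit4=0)
  nb .##: next=.  (t=0,i=2, bit3=0)
  nb .#.: next=.  (t=0,i=16, bit2=0)
  nb ..#: next=.  (t=0,i=21, bit1=0)
  nb ...: next=.  (t=1,i=21, bit0=0)
  bits 11100000 = 224

224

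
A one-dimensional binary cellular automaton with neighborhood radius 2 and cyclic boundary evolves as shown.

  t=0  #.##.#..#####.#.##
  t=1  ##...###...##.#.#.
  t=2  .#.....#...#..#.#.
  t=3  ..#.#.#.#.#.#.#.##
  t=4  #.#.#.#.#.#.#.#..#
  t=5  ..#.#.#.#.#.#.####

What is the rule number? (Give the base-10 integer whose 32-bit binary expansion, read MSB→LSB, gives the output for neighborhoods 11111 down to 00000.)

  ##### -> .   bit 31 = 0  t=0,i=10
  ####. -> #   bit 30 = 1  t=0,i=11
  ###.# -> #   bit 29 = 1  t=0,i=0
  ###.. -> #   bit 28 = 1  t=1,i=7
  ##.## -> #   bit 27 = 1  t=0,i=1
  ##.#. -> .   bit 26 = 0  t=0,i=4
  ##..# -> #   bit 25 = 1  t=3,i=0
  ##... -> .   bit 24 = 0  t=1,i=2
  #.### -> #   bit 23 = 1  t=0,i=16
  #.##. -> .   bit 22 = 0  t=0,i=2
  #.#.# -> #   bit 21 = 1  t=0,i=14
  #.#.. -> #   bit 20 = 1  t=0,i=5
  #..## -> #   bit 19 = 1  t=0,i=7
  #..#. -> .   bit 18 = 0  t=2,i=0
  #...# -> .   bit 17 = 0  t=1,i=3
  #.... -> .   bit 16 = 0  t=2,i=3
  .#### -> .   bit 15 = 0  t=0,i=9
  .###. -> .   bit 14 = 0  t=0,i=17
  .##.# -> .   bit 13 = 0  t=0,i=3
  .##.. -> #   bit 12 = 1  t=1,i=1
  .#.## -> .   bit 11 = 0  t=0,i=15
  .#.#. -> .   bit 10 = 0  t=1,i=15
  .#..# -> #   bit 9 = 1  t=0,i=6
  .#... -> #   bit 8 = 1  t=2,i=2
  ..### -> .   bit 7 = 0  t=0,i=8
  ..##. -> #   bit 6 = 1  t=1,i=11
  ..#.# -> #   bit 5 = 1  t=2,i=14
  ..#.. -> .   bit 4 = 0  t=2,i=1
  ...## -> .   bit 3 = 0  t=1,i=4
  ...#. -> #   bit 2 = 1  t=2,i=6
  ....# -> .   bit 1 = 0  t=2,i=5
  ..... -> #   bit 0 = 1  t=2,i=4
  bits 01111010101110000001001101100101 = 2058883941

2058883941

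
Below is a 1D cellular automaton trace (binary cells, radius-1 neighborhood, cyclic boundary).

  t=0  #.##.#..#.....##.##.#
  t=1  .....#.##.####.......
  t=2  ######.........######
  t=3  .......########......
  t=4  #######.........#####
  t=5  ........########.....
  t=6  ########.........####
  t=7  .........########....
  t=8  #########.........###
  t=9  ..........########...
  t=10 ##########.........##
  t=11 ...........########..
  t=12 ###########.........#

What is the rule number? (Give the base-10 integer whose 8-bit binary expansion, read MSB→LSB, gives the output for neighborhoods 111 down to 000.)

7

  ### -> .   bit 7 = 0  t=1,i=11
  ##. -> .   bit 6 = 0  t=0,i=0
  #.# -> .   bit 5 = 0  t=0,i=1
  #.. -> .   bit 4 = 0  t=0,i=6
  .## -> .   bit 3 = 0  t=0,i=2
  .#. -> #   bit 2 = 1  t=0,i=5
  ..# -> #   bit 1 = 1  t=0,i=7
  ... -> #   bit 0 = 1  t=0,i=10
  bits 00000111 = 7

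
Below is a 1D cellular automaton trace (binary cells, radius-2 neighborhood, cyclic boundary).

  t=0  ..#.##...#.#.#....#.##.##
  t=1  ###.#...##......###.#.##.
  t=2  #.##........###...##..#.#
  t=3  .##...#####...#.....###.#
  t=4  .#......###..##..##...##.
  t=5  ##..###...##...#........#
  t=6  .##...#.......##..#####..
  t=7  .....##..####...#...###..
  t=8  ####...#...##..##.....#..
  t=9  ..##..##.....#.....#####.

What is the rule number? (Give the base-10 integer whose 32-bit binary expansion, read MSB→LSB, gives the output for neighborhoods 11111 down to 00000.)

  nb #####: next=#  (t=3,i=8, bit31=1)
  nb ####.: next=#  (t=3,i=9, bit30=1)
  nb ###.#: next=#  (t=1,i=2, bit29=1)
  nb ###..: next=#  (t=2,i=14, bit28=1)
  nb ##.##: next=#  (t=0,i=22, bit27=1)
  nb ##.#.: next=#  (t=1,i=3, bit26=1)
  nb ##..#: next=#  (t=0,i=0, bit25=1)
  nb ##...: next=.  (t=0,i=6, bit24=0)
  nb #.###: next=#  (t=1,i=0, bit23=1)
  nb #.##.: next=#  (t=0,i=4, bit22=1)
  nb #.#.#: next=.  (t=0,i=11, bit21=0)
  nb #.#..: next=.  (t=0,i=13, bit20=0)
  nb #..##: next=.  (t=4,i=12, bit19=0)
  nb #..#.: next=#  (t=0,i=1, bit18=1)
  nb #...#: next=.  (t=0,i=7, bit17=0)
  nb #....: next=.  (t=0,i=15, bit16=0)
  nb .####: next=.  (t=3,i=7, bit15=0)
  nb .###.: next=.  (t=1,i=1, bit14=0)
  nb .##.#: next=.  (t=0,i=21, bit13=0)
  nb .##..: next=.  (t=0,i=5, bit12=0)
  nb .#.##: next=.  (t=0,i=3, bit11=0)
  nb .#.#.: next=.  (t=0,i=10, bit10=0)
  nb .#..#: next=#  (t=8,i=23, bit9=1)
  nb .#...: next=.  (t=0,i=14, bit8=0)
  nb ..###: next=.  (t=1,i=16, bit7=0)
  nb ..##.: next=.  (t=1,i=8, bit6=0)
  nb ..#.#: next=#  (t=0,i=2, bit5=1)
  nb ..#..: next=#  (t=3,i=14, bit4=1)
  nb ...##: next=.  (t=1,i=7, bit3=0)
  nb ...#.: next=#  (t=0,i=8, bit2=1)
  nb ....#: next=#  (t=0,i=16, bit1=1)
  nb .....: next=#  (t=1,i=12, bit0=1)
  bits 11111110110001000000001000110111 = 4274258487

4274258487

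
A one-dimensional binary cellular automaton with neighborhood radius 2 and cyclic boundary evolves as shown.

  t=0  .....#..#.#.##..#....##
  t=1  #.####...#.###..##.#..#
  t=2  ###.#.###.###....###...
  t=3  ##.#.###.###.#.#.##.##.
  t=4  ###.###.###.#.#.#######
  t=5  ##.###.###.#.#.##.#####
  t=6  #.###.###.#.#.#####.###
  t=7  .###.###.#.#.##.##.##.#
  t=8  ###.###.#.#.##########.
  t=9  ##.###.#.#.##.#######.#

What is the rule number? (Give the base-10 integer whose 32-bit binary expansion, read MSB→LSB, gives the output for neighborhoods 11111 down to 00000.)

3453123991

  [31] ##### => #  t=4,i=0
  [30] ####. => #  t=1,i=4
  [29] ###.# => .  t=2,i=2
  [28] ###.. => .  t=1,i=5
  [27] ##.## => #  t=1,i=1
  [26] ##.#. => #  t=1,i=18
  [25] ##..# => .  t=0,i=14
  [24] ##... => #  t=0,i=0
  [23] #.### => #  t=1,i=2
  [22] #.##. => #  t=0,i=12
  [21] #.#.# => .  t=0,i=10
  [20] #.#.. => #  t=1,i=19
  [19] #..## => .  t=1,i=15
  [18] #..#. => .  t=0,i=7
  [17] #...# => #  t=1,i=7
  [16] #.... => .  t=0,i=1
  [15] .#### => .  t=1,i=3
  [14] .###. => #  t=1,i=12
  [13] .##.# => #  t=1,i=0
  [12] .##.. => #  t=0,i=13
  [11] .#.## => #  t=0,i=11
  [10] .#.#. => #  t=0,i=9
  [9] .#..# => .  t=0,i=6
  [8] .#... => #  t=0,i=17
  [7] ..### => #  t=2,i=0
  [6] ..##. => .  t=0,i=21
  [5] ..#.# => .  t=0,i=8
  [4] ..#.. => #  t=0,i=5
  [3] ...## => .  t=0,i=20
  [2] ...#. => #  t=0,i=4
  [1] ....# => #  t=0,i=3
  [0] ..... => #  t=0,i=2
  bits 11001101110100100111110110010111 = 3453123991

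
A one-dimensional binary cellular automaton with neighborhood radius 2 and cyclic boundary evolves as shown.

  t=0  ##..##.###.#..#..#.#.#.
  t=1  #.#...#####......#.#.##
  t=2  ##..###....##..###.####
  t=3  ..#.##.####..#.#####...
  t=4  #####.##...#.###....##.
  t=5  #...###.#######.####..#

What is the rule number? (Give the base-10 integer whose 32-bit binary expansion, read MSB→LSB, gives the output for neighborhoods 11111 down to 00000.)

803424430

  ##### -> .   bit 31 = 0  t=1,i=8
  ####. -> .   bit 30 = 0  t=1,i=9
  ###.# -> #   bit 29 = 1  t=0,i=9
  ###.. -> .   bit 28 = 0  t=1,i=10
  ##.## -> #   bit 27 = 1  t=0,i=6
  ##.#. -> #   bit 26 = 1  t=0,i=10
  ##..# -> #   bit 25 = 1  t=0,i=2
  ##... -> #   bit 24 = 1  t=1,i=11
  #.### -> #   bit 23 = 1  t=0,i=7
  #.##. -> #   bit 22 = 1  t=0,i=0
  #.#.# -> #   bit 21 = 1  t=0,i=19
  #.#.. -> .   bit 20 = 0  t=0,i=11
  #..## -> .   bit 19 = 0  t=0,i=3
  #..#. -> .   bit 18 = 0  t=0,i=13
  #...# -> #   bit 17 = 1  t=1,i=4
  #.... -> #   bit 16 = 1  t=1,i=12
  .#### -> .   bit 15 = 0  t=1,i=7
  .###. -> #   bit 14 = 1  t=0,i=8
  .##.# -> .   bit 13 = 0  t=0,i=5
  .##.. -> .   bit 12 = 0  t=0,i=1
  .#.## -> #   bit 11 = 1  t=0,i=22
  .#.#. -> .   bit 10 = 0  t=0,i=18
  .#..# -> .   bit 9 = 0  t=0,i=12
  .#... -> .   bit 8 = 0  t=1,i=3
  ..### -> #   bit 7 = 1  t=1,i=6
  ..##. -> .   bit 6 = 0  t=0,i=4
  ..#.# -> #   bit 5 = 1  t=0,i=17
  ..#.. -> .   bit 4 = 0  t=0,i=14
  ...## -> #   bit 3 = 1  t=1,i=5
  ...#. -> #   bit 2 = 1  t=1,i=16
  ....# -> #   bit 1 = 1  t=1,i=15
  ..... -> .   bit 0 = 0  t=1,i=13
  bits 00101111111000110100100010101110 = 803424430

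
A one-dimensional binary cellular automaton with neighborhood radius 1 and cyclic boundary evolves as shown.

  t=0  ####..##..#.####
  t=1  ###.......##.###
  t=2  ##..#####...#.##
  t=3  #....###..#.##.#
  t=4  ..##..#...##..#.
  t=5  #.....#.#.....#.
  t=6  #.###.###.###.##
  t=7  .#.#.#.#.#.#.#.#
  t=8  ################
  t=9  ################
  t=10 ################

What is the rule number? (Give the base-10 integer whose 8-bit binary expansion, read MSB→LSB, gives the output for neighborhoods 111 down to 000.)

  [7] ### => #  t=0,i=0
  [6] ##. => .  t=0,i=3
  [5] #.# => #  t=0,i=11
  [4] #.. => .  t=0,i=4
  [3] .## => .  t=0,i=6
  [2] .#. => #  t=0,i=10
  [1] ..# => .  t=0,i=5
  [0] ... => #  t=1,i=4
  bits 10100101 = 165

165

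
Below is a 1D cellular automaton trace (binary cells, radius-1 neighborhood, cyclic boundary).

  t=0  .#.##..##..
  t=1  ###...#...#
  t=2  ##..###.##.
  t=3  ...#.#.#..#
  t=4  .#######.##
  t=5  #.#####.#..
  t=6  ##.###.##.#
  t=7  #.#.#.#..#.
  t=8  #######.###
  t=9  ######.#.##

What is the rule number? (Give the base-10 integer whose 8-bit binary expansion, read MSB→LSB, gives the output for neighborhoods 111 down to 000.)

  nb ###: next=#  (t=1,i=0, bit7=1)
  nb ##.: next=.  (t=0,i=4, bit6=0)
  nb #.#: next=#  (t=0,i=2, bit5=1)
  nb #..: next=.  (t=0,i=5, bit4=0)
  nb .##: next=.  (t=0,i=3, bit3=0)
  nb .#.: next=#  (t=0,i=1, bit2=1)
  nb ..#: next=#  (t=0,i=0, bit1=1)
  nb ...: next=#  (t=0,i=10, bit0=1)
  bits 10100111 = 167

167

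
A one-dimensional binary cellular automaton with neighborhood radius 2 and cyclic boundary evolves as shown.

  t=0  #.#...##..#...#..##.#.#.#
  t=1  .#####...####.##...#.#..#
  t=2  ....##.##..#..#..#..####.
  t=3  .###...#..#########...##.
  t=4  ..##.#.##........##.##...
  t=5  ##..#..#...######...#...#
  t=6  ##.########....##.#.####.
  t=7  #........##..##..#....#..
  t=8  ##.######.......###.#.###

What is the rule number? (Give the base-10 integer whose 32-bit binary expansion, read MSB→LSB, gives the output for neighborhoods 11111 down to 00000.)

1414940443

  nb #####: next=.  (t=1,i=3, bit31=0)
  nb ####.: next=#  (t=1,i=4, bit30=1)
  nb ###.#: next=.  (t=1,i=12, bit29=0)
  nb ###..: next=#  (t=1,i=5, bit28=1)
  nb ##.##: next=.  (t=1,i=13, bit27=0)
  nb ##.#.: next=#  (t=0,i=1, bit26=1)
  nb ##..#: next=.  (t=0,i=8, bit25=0)
  nb ##...: next=.  (t=1,i=6, bit24=0)
  nb #.###: next=.  (t=1,i=1, bit23=0)
  nb #.##.: next=#  (t=0,i=24, bit22=1)
  nb #.#.#: next=.  (t=0,i=20, bit21=0)
  nb #.#..: next=#  (t=0,i=2, bit20=1)
  nb #..##: next=.  (t=0,i=16, bit19=0)
  nb #..#.: next=#  (t=0,i=9, bit18=1)
  nb #...#: next=#  (t=0,i=4, bit17=1)
  nb #....: next=.  (t=2,i=0, bit16=0)
  nb .####: next=.  (t=1,i=2, bit15=0)
  nb .###.: next=#  (t=3,i=2, bit14=1)
  nb .##.#: next=.  (t=0,i=0, bit13=0)
  nb .##..: next=.  (t=0,i=7, bit12=0)
  nb .#.##: next=.  (t=0,i=23, bit11=0)
  nb .#.#.: next=#  (t=0,i=21, bit10=1)
  nb .#..#: next=#  (t=0,i=15, bit9=1)
  nb .#...: next=#  (t=0,i=3, bit8=1)
  nb ..###: next=.  (t=1,i=9, bit7=0)
  nb ..##.: next=.  (t=0,i=6, bit6=0)
  nb ..#.#: next=.  (t=1,i=19, bit5=0)
  nb ..#..: next=#  (t=0,i=10, bit4=1)
  nb ...##: next=#  (t=0,i=5, bit3=1)
  nb ...#.: next=.  (t=0,i=13, bit2=0)
  nb ....#: next=#  (t=2,i=2, bit1=1)
  nb .....: next=#  (t=2,i=1, bit0=1)
  bits 01010100010101100100011100011011 = 1414940443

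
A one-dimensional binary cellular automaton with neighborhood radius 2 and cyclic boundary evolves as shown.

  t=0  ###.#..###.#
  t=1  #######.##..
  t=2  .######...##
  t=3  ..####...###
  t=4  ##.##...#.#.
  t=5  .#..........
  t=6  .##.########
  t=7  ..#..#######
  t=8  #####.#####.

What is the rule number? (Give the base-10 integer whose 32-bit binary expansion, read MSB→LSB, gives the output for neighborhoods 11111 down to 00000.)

3860652891

  #####|#  b31=1 t=1,i=2
  ####.|#  b30=1 t=0,i=1
  ###.#|#  b29=1 t=0,i=2
  ###..|.  b28=0 t=2,i=6
  ##.##|.  b27=0 t=0,i=10
  ##.#.|#  b26=1 t=0,i=3
  ##..#|#  b25=1 t=1,i=10
  ##...|.  b24=0 t=2,i=7
  #.###|.  b23=0 t=0,i=11
  #.##.|.  b22=0 t=1,i=8
  #.#.#|.  b21=0 t=4,i=10
  #.#..|#  b20=1 t=0,i=4
  #..##|#  b19=1 t=0,i=6
  #..#.|#  b18=1 t=7,i=1
  #...#|.  b17=0 t=2,i=8
  #....|.  b16=0 t=5,i=3
  .####|#  b15=1 t=0,i=0
  .###.|#  b14=1 t=0,i=8
  .##.#|#  b13=1 t=2,i=11
  .##..|.  b12=0 t=1,i=9
  .#.##|.  b11=0 t=4,i=11
  .#.#.|.  b10=0 t=4,i=9
  .#..#|#  b9=1 t=0,i=5
  .#...|#  b8=1 t=5,i=2
  ..###|.  b7=0 t=0,i=7
  ..##.|#  b6=1 t=2,i=10
  ..#.#|.  b5=0 t=4,i=8
  ..#..|#  b4=1 t=5,i=1
  ...##|#  b3=1 t=2,i=9
  ...#.|.  b2=0 t=4,i=7
  ....#|#  b1=1 t=5,i=11
  .....|#  b0=1 t=5,i=4
  bits 11100110000111001110001101011011 = 3860652891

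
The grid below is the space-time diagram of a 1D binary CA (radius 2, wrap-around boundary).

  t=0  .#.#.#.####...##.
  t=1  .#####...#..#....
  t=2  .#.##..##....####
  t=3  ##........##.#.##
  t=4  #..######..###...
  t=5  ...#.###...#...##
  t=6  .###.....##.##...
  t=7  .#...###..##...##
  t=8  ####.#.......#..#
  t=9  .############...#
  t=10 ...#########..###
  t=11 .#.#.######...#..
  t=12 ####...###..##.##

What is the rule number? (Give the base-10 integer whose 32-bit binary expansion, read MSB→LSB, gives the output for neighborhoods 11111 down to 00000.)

3962774951

  ##### -> #   bit 31 = 1  t=1,i=3
  ####. -> #   bit 30 = 1  t=0,i=9
  ###.# -> #   bit 29 = 1  t=2,i=16
  ###.. -> .   bit 28 = 0  t=0,i=10
  ##.## -> #   bit 27 = 1  t=6,i=11
  ##.#. -> #   bit 26 = 1  t=2,i=0
  ##..# -> .   bit 25 = 0  t=0,i=16
  ##... -> .   bit 24 = 0  t=0,i=11
  #.### -> .   bit 23 = 0  t=0,i=7
  #.##. -> .   bit 22 = 0  t=2,i=3
  #.#.# -> #   bit 21 = 1  t=0,i=3
  #.#.. -> #   bit 20 = 1  t=7,i=1
  #..## -> .   bit 19 = 0  t=2,i=6
  #..#. -> .   bit 18 = 0  t=0,i=0
  #...# -> #   bit 17 = 1  t=0,i=12
  #.... -> #   bit 16 = 1  t=1,i=14
  .#### -> .   bit 15 = 0  t=0,i=8
  .###. -> .   bit 14 = 0  t=4,i=12
  .##.# -> #   bit 13 = 1  t=3,i=11
  .##.. -> .   bit 12 = 0  t=0,i=15
  .#.## -> .   bit 11 = 0  t=0,i=6
  .#.#. -> #   bit 10 = 1  t=0,i=2
  .#..# -> .   bit 9 = 0  t=1,i=10
  .#... -> #   bit 8 = 1  t=1,i=13
  ..### -> #   bit 7 = 1  t=1,i=1
  ..##. -> .   bit 6 = 0  t=0,i=14
  ..#.# -> #   bit 5 = 1  t=0,i=1
  ..#.. -> .   bit 4 = 0  t=1,i=9
  ...## -> .   bit 3 = 0  t=0,i=13
  ...#. -> #   bit 2 = 1  t=1,i=8
  ....# -> #   bit 1 = 1  t=1,i=16
  ..... -> #   bit 0 = 1  t=1,i=15
  bits 11101100001100110010010110100111 = 3962774951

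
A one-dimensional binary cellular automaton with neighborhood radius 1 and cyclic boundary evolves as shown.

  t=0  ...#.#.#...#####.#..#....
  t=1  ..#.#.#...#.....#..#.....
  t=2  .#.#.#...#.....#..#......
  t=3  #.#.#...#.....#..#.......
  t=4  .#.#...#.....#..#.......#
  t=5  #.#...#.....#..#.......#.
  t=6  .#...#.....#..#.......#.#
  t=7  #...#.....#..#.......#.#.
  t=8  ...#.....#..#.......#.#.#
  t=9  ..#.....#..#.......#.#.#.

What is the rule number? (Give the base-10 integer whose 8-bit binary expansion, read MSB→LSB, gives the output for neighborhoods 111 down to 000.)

34

  nb ###: next=.  (t=0,i=12, bit7=0)
  nb ##.: next=.  (t=0,i=15, bit6=0)
  nb #.#: next=#  (t=0,i=4, bit5=1)
  nb #..: next=.  (t=0,i=8, bit4=0)
  nb .##: next=.  (t=0,i=11, bit3=0)
  nb .#.: next=.  (t=0,i=3, bit2=0)
  nb ..#: next=#  (t=0,i=2, bit1=1)
  nb ...: next=.  (t=0,i=0, bit0=0)
  bits 00100010 = 34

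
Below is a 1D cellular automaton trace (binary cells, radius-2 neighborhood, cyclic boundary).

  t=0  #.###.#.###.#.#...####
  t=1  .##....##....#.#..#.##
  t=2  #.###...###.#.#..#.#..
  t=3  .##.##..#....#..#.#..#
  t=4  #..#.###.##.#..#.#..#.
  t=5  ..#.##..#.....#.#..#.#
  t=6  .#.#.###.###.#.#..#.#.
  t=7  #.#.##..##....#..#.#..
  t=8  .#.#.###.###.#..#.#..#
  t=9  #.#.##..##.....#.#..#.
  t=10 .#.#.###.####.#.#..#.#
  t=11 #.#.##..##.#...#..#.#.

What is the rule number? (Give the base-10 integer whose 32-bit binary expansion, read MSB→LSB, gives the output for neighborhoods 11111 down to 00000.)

  nb #####: next=#  (t=0,i=20, bit31=1)
  nb ####.: next=#  (t=0,i=21, bit30=1)
  nb ###.#: next=.  (t=0,i=0, bit29=0)
  nb ###..: next=#  (t=2,i=4, bit28=1)
  nb ##.##: next=#  (t=0,i=1, bit27=1)
  nb ##.#.: next=.  (t=0,i=5, bit26=0)
  nb ##..#: next=#  (t=3,i=6, bit25=1)
  nb ##...: next=#  (t=1,i=3, bit24=1)
  nb #.###: next=#  (t=0,i=2, bit23=1)
  nb #.##.: next=.  (t=1,i=1, bit22=0)
  nb #.#.#: next=.  (t=0,i=6, bit21=0)
  nb #.#..: next=.  (t=0,i=14, bit20=0)
  nb #..##: next=#  (t=7,i=7, bit19=1)
  nb #..#.: next=#  (t=1,i=17, bit18=1)
  nb #...#: next=.  (t=0,i=16, bit17=0)
  nb #....: next=#  (t=1,i=4, bit16=1)
  nb .####: next=.  (t=0,i=19, bit15=0)
  nb .###.: next=.  (t=0,i=3, bit14=0)
  nb .##.#: next=.  (t=1,i=21, bit13=0)
  nb .##..: next=#  (t=1,i=2, bit12=1)
  nb .#.##: next=#  (t=0,i=7, bit11=1)
  nb .#.#.: next=#  (t=0,i=13, bit10=1)
  nb .#..#: next=.  (t=1,i=16, bit9=0)
  nb .#...: next=#  (t=0,i=15, bit8=1)
  nb ..###: next=#  (t=0,i=18, bit7=1)
  nb ..##.: next=.  (t=1,i=7, bit6=0)
  nb ..#.#: next=.  (t=1,i=13, bit5=0)
  nb ..#..: next=.  (t=3,i=8, bit4=0)
  nb ...##: next=.  (t=0,i=17, bit3=0)
  nb ...#.: next=#  (t=1,i=12, bit2=1)
  nb ....#: next=.  (t=1,i=5, bit1=0)
  nb .....: next=#  (t=5,i=11, bit0=1)
  bits 11011011100011010001110110000101 = 3683458437

3683458437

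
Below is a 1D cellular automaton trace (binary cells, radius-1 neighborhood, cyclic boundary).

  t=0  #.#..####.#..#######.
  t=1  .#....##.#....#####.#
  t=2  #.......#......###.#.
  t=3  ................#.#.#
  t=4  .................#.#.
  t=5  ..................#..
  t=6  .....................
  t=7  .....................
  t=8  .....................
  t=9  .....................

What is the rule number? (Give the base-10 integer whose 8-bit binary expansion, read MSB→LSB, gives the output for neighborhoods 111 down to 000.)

  ### -> #   bit 7 = 1  t=0,i=6
  ##. -> .   bit 6 = 0  t=0,i=8
  #.# -> #   bit 5 = 1  t=0,i=1
  #.. -> .   bit 4 = 0  t=0,i=3
  .## -> .   bit 3 = 0  t=0,i=5
  .#. -> .   bit 2 = 0  t=0,i=0
  ..# -> .   bit 1 = 0  t=0,i=4
  ... -> .   bit 0 = 0  t=1,i=3
  bits 10100000 = 160

160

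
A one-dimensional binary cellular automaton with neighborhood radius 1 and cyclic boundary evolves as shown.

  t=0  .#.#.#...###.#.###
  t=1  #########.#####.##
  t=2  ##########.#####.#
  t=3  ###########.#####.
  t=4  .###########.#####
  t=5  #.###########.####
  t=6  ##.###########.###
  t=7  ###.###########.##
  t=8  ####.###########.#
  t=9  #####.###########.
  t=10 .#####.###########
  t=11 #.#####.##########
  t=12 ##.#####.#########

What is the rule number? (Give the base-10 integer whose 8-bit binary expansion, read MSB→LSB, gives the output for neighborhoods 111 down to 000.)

247

  ###|#  b7=1 t=0,i=10
  ##.|#  b6=1 t=0,i=11
  #.#|#  b5=1 t=0,i=0
  #..|#  b4=1 t=0,i=6
  .##|.  b3=0 t=0,i=9
  .#.|#  b2=1 t=0,i=1
  ..#|#  b1=1 t=0,i=8
  ...|#  b0=1 t=0,i=7
  bits 11110111 = 247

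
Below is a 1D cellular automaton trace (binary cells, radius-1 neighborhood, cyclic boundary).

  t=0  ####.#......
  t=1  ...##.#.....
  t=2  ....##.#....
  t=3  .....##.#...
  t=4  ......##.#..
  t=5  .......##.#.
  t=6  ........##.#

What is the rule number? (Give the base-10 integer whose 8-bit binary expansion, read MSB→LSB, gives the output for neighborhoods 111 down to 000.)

112

  ### -> .   bit 7 = 0  t=0,i=1
  ##. -> #   bit 6 = 1  t=0,i=3
  #.# -> #   bit 5 = 1  t=0,i=4
  #.. -> #   bit 4 = 1  t=0,i=6
  .## -> .   bit 3 = 0  t=0,i=0
  .#. -> .   bit 2 = 0  t=0,i=5
  ..# -> .   bit 1 = 0  t=0,i=11
  ... -> .   bit 0 = 0  t=0,i=7
  bits 01110000 = 112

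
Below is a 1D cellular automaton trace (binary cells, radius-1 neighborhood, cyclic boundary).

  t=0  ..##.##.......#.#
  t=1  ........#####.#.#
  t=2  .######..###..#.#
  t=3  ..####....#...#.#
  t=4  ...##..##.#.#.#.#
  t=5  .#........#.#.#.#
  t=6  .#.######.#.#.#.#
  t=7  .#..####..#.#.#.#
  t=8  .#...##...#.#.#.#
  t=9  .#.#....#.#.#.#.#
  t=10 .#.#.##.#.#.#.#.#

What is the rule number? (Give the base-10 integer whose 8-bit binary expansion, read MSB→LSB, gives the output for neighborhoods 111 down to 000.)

133

  ### -> #   bit 7 = 1  t=1,i=9
  ##. -> .   bit 6 = 0  t=0,i=3
  #.# -> .   bit 5 = 0  t=0,i=4
  #.. -> .   bit 4 = 0  t=0,i=0
  .## -> .   bit 3 = 0  t=0,i=2
  .#. -> #   bit 2 = 1  t=0,i=14
  ..# -> .   bit 1 = 0  t=0,i=1
  ... -> #   bit 0 = 1  t=0,i=8
  bits 10000101 = 133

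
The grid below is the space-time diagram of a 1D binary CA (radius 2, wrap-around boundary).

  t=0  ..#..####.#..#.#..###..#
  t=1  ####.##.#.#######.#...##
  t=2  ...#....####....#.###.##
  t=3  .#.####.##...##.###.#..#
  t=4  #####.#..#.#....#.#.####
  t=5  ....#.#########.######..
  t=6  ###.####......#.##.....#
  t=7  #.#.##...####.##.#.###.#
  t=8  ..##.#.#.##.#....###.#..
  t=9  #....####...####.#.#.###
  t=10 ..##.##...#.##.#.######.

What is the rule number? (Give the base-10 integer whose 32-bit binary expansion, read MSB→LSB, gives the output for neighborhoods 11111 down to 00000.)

  [31] ##### => .  t=1,i=0
  [30] ####. => .  t=0,i=7
  [29] ###.# => #  t=0,i=8
  [28] ###.. => .  t=0,i=20
  [27] ##.## => .  t=1,i=4
  [26] ##.#. => .  t=0,i=9
  [25] ##..# => .  t=0,i=21
  [24] ##... => .  t=2,i=0
  [23] #.### => #  t=1,i=10
  [22] #.##. => .  t=1,i=5
  [21] #.#.# => #  t=1,i=8
  [20] #.#.. => #  t=0,i=10
  [19] #..## => .  t=0,i=4
  [18] #..#. => #  t=0,i=1
  [17] #...# => #  t=1,i=20
  [16] #.... => #  t=2,i=5
  [15] .#### => #  t=0,i=6
  [14] .###. => .  t=0,i=19
  [13] .##.# => .  t=1,i=6
  [12] .##.. => #  t=2,i=23
  [11] .#.## => #  t=1,i=9
  [10] .#.#. => #  t=0,i=14
  [9] .#..# => #  t=0,i=0
  [8] .#... => #  t=1,i=19
  [7] ..### => #  t=0,i=5
  [6] ..##. => .  t=3,i=13
  [5] ..#.# => #  t=0,i=13
  [4] ..#.. => #  t=0,i=2
  [3] ...## => .  t=1,i=21
  [2] ...#. => .  t=2,i=2
  [1] ....# => #  t=2,i=6
  [0] ..... => #  t=5,i=0
  bits 00100000101101111001111110110011 = 548904883

548904883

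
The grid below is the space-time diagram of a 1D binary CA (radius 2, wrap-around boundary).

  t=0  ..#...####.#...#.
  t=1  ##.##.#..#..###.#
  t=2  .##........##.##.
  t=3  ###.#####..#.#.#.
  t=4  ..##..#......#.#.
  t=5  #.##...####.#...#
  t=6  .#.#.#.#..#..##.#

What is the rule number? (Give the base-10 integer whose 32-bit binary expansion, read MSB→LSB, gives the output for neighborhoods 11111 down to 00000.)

2821394885

  nb #####: next=#  (t=3,i=6, bit31=1)
  nb ####.: next=.  (t=0,i=8, bit30=0)
  nb ###.#: next=#  (t=0,i=9, bit29=1)
  nb ###..: next=.  (t=3,i=8, bit28=0)
  nb ##.##: next=#  (t=1,i=2, bit27=1)
  nb ##.#.: next=.  (t=0,i=10, bit26=0)
  nb ##..#: next=.  (t=2,i=16, bit25=0)
  nb ##...: next=.  (t=2,i=3, bit24=0)
  nb #.###: next=.  (t=1,i=16, bit23=0)
  nb #.##.: next=.  (t=1,i=3, bit22=0)
  nb #.#.#: next=#  (t=3,i=13, bit21=1)
  nb #.#..: next=.  (t=0,i=11, bit20=0)
  nb #..##: next=#  (t=1,i=11, bit19=1)
  nb #..#.: next=.  (t=1,i=8, bit18=0)
  nb #...#: next=#  (t=0,i=0, bit17=1)
  nb #....: next=#  (t=2,i=4, bit16=1)
  nb .####: next=.  (t=0,i=7, bit15=0)
  nb .###.: next=.  (t=1,i=0, bit14=0)
  nb .##.#: next=.  (t=1,i=4, bit13=0)
  nb .##..: next=#  (t=2,i=2, bit12=1)
  nb .#.##: next=.  (t=3,i=16, bit11=0)
  nb .#.#.: next=.  (t=3,i=12, bit10=0)
  nb .#..#: next=.  (t=1,i=7, bit9=0)
  nb .#...: next=#  (t=0,i=3, bit8=1)
  nb ..###: next=#  (t=0,i=6, bit7=1)
  nb ..##.: next=#  (t=2,i=1, bit6=1)
  nb ..#.#: next=.  (t=3,i=11, bit5=0)
  nb ..#..: next=.  (t=0,i=2, bit4=0)
  nb ...##: next=.  (t=0,i=5, bit3=0)
  nb ...#.: next=#  (t=0,i=1, bit2=1)
  nb ....#: next=.  (t=2,i=9, bit1=0)
  nb .....: next=#  (t=2,i=5, bit0=1)
  bits 10101000001010110001000111000101 = 2821394885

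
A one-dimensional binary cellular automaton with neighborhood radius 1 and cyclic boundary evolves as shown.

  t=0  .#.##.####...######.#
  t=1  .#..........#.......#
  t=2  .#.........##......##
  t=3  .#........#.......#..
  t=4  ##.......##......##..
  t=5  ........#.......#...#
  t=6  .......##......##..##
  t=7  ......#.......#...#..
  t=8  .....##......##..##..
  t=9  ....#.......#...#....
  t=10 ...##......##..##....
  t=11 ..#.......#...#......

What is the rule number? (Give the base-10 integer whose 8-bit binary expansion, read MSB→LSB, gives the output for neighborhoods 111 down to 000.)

6

  [7] ### => .  t=0,i=7
  [6] ##. => .  t=0,i=4
  [5] #.# => .  t=0,i=0
  [4] #.. => .  t=0,i=10
  [3] .## => .  t=0,i=3
  [2] .#. => #  t=0,i=1
  [1] ..# => #  t=0,i=12
  [0] ... => .  t=0,i=11
  bits 00000110 = 6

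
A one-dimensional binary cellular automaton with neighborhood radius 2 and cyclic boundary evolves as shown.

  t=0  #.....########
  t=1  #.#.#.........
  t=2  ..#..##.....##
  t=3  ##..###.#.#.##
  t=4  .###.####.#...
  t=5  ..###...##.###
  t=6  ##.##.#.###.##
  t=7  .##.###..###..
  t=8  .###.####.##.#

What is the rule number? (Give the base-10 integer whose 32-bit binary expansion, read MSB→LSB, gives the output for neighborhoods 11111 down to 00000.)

  nb #####: next=.  (t=0,i=8, bit31=0)
  nb ####.: next=.  (t=0,i=13, bit30=0)
  nb ###.#: next=#  (t=3,i=6, bit29=1)
  nb ###..: next=#  (t=0,i=0, bit28=1)
  nb ##.##: next=#  (t=4,i=4, bit27=1)
  nb ##.#.: next=#  (t=3,i=7, bit26=1)
  nb ##..#: next=#  (t=2,i=0, bit25=1)
  nb ##...: next=.  (t=0,i=1, bit24=0)
  nb #.###: next=.  (t=3,i=12, bit23=0)
  nb #.##.: next=.  (t=6,i=3, bit22=0)
  nb #.#.#: next=#  (t=1,i=2, bit21=1)
  nb #.#..: next=.  (t=1,i=4, bit20=0)
  nb #..##: next=#  (t=2,i=4, bit19=1)
  nb #..#.: next=#  (t=2,i=1, bit18=1)
  nb #...#: next=#  (t=5,i=6, bit17=1)
  nb #....: next=#  (t=0,i=2, bit16=1)
  nb .####: next=.  (t=0,i=7, bit15=0)
  nb .###.: next=#  (t=3,i=5, bit14=1)
  nb .##.#: next=#  (t=5,i=9, bit13=1)
  nb .##..: next=#  (t=2,i=6, bit12=1)
  nb .#.##: next=.  (t=3,i=11, bit11=0)
  nb .#.#.: next=.  (t=1,i=1, bit10=0)
  nb .#..#: next=.  (t=2,i=3, bit9=0)
  nb .#...: next=#  (t=1,i=5, bit8=1)
  nb ..###: next=.  (t=0,i=6, bit7=0)
  nb ..##.: next=#  (t=2,i=5, bit6=1)
  nb ..#.#: next=.  (t=1,i=0, bit5=0)
  nb ..#..: next=.  (t=2,i=2, bit4=0)
  nb ...##: next=.  (t=0,i=5, bit3=0)
  nb ...#.: next=#  (t=1,i=13, bit2=1)
  nb ....#: next=#  (t=0,i=4, bit1=1)
  nb .....: next=.  (t=0,i=3, bit0=0)
  bits 00111110001011110111000101000110 = 1043296582

1043296582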